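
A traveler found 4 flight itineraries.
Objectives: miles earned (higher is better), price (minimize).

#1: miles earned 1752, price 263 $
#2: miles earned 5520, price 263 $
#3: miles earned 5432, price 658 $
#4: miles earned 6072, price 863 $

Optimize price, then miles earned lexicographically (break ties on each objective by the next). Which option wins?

#2

First minimize price: best is 263, kept {#1, #2}.
Then maximize miles earned: best is 5520, kept {#2}.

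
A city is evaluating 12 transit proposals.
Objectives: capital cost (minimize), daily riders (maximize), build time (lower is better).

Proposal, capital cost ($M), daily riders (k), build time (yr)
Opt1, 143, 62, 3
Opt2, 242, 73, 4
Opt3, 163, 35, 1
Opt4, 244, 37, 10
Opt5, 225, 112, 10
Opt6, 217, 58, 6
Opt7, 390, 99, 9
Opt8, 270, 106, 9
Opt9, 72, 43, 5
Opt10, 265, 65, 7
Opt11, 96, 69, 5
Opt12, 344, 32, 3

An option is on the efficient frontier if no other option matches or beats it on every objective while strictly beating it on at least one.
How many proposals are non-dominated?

Opt1: not dominated.
Opt2: not dominated.
Opt3: not dominated (best build time).
Opt4: dominated by Opt1 (capital cost 143≤244, daily riders 62≥37, build time 3≤10).
Opt5: not dominated (best daily riders).
Opt6: dominated by Opt1 (capital cost 143≤217, daily riders 62≥58, build time 3≤6).
Opt7: dominated by Opt8 (capital cost 270≤390, daily riders 106≥99, build time 9≤9).
Opt8: not dominated.
Opt9: not dominated (best capital cost).
Opt10: dominated by Opt2 (capital cost 242≤265, daily riders 73≥65, build time 4≤7).
Opt11: not dominated.
Opt12: dominated by Opt1 (capital cost 143≤344, daily riders 62≥32, build time 3≤3).
Pareto-optimal: Opt1, Opt2, Opt3, Opt5, Opt8, Opt9, Opt11 → 7.

7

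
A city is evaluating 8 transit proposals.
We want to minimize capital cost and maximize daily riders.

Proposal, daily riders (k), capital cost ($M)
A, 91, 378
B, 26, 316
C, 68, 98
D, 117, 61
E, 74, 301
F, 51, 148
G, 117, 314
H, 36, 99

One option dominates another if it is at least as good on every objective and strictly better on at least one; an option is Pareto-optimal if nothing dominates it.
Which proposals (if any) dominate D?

none

A: worse on daily riders (91 vs 117).
B: worse on daily riders (26 vs 117).
C: worse on daily riders (68 vs 117).
E: worse on daily riders (74 vs 117).
F: worse on daily riders (51 vs 117).
G: worse on capital cost (314 vs 61).
H: worse on daily riders (36 vs 117).
No option dominates D.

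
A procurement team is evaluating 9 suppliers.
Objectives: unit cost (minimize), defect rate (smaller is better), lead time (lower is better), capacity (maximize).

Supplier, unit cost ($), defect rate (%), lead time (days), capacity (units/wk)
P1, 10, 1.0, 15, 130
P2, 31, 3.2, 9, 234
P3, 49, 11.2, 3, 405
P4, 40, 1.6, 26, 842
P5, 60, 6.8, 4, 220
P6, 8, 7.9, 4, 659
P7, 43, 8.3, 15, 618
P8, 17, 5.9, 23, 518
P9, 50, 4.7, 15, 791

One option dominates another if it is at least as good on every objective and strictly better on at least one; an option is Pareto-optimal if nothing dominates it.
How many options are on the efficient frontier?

8

P1: not dominated (best defect rate).
P2: not dominated.
P3: not dominated (best lead time).
P4: not dominated (best capacity).
P5: not dominated.
P6: not dominated (best unit cost).
P7: dominated by P6 (unit cost 8≤43, defect rate 7.9≤8.3, lead time 4≤15, capacity 659≥618).
P8: not dominated.
P9: not dominated.
Pareto-optimal: P1, P2, P3, P4, P5, P6, P8, P9 → 8.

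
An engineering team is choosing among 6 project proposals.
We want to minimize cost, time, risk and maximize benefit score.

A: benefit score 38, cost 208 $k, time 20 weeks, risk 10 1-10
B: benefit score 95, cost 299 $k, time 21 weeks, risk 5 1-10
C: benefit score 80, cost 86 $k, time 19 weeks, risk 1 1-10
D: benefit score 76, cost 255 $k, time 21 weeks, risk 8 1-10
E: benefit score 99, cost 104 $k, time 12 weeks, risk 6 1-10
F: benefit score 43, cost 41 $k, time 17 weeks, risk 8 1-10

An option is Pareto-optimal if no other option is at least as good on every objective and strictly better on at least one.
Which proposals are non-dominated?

A: dominated by C (benefit score 80≥38, cost 86≤208, time 19≤20, risk 1≤10).
B: not dominated.
C: not dominated (best risk).
D: dominated by C (benefit score 80≥76, cost 86≤255, time 19≤21, risk 1≤8).
E: not dominated (best benefit score).
F: not dominated (best cost).

B, C, E, F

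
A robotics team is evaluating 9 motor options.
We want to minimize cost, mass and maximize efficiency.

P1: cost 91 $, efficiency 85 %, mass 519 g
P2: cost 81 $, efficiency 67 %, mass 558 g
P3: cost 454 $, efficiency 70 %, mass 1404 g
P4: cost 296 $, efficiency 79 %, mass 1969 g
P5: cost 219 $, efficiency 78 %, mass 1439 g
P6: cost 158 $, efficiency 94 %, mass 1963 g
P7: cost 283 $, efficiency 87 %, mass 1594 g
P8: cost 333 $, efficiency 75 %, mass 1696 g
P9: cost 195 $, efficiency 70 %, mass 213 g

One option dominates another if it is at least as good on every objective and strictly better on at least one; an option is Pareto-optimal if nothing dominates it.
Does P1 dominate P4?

P1 vs P4: cost 91≤296, efficiency 85≥79, mass 519≤1969 — P1 is at least as good on every objective with at least one strict improvement.

Yes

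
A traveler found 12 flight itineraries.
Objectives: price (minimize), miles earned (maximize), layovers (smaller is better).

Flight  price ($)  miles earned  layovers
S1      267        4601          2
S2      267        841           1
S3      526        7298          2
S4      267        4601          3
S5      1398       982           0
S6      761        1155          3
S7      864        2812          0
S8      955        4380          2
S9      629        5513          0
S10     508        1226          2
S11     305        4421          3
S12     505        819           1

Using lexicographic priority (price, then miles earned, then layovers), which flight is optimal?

S1

First minimize price: best is 267, kept {S1, S2, S4}.
Then maximize miles earned: best is 4601, kept {S1, S4}.
Then minimize layovers: best is 2, kept {S1}.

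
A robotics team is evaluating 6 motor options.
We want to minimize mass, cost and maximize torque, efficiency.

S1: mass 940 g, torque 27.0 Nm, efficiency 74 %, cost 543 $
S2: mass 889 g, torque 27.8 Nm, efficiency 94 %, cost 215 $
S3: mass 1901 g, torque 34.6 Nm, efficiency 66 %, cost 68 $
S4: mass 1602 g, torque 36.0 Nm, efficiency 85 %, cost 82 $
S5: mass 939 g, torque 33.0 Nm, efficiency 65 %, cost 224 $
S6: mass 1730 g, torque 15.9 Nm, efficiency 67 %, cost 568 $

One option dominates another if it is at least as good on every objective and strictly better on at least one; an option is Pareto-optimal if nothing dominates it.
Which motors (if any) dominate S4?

S1: worse on torque (27.0 vs 36.0).
S2: worse on torque (27.8 vs 36.0).
S3: worse on mass (1901 vs 1602).
S5: worse on torque (33.0 vs 36.0).
S6: worse on mass (1730 vs 1602).
No option dominates S4.

none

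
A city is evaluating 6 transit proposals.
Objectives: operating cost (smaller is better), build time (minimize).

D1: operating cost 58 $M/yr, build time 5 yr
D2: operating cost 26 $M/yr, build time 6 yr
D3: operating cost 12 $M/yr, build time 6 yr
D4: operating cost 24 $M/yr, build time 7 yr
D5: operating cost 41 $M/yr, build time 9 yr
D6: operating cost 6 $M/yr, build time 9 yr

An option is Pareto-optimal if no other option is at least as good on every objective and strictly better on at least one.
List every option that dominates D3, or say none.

none

D1: worse on operating cost (58 vs 12).
D2: worse on operating cost (26 vs 12).
D4: worse on operating cost (24 vs 12).
D5: worse on operating cost (41 vs 12).
D6: worse on build time (9 vs 6).
No option dominates D3.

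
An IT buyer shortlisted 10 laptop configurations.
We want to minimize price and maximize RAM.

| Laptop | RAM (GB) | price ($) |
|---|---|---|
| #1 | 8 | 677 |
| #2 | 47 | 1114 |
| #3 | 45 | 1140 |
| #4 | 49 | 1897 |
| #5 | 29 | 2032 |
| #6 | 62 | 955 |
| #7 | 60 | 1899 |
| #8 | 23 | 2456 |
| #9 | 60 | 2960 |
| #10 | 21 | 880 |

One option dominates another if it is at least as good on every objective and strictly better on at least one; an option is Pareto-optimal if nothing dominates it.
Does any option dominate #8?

Yes

#2 vs #8: RAM 47≥23, price 1114≤2456 — #2 is at least as good on every objective and strictly better on at least one, so #2 dominates #8.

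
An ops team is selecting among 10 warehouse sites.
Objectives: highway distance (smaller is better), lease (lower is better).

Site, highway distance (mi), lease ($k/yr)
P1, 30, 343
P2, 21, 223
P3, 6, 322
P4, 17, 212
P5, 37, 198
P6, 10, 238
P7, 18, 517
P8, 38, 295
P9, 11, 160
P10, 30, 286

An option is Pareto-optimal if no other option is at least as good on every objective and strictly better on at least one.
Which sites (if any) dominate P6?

P1: worse on highway distance (30 vs 10).
P2: worse on highway distance (21 vs 10).
P3: worse on lease (322 vs 238).
P4: worse on highway distance (17 vs 10).
P5: worse on highway distance (37 vs 10).
P7: worse on highway distance (18 vs 10).
P8: worse on highway distance (38 vs 10).
P9: worse on highway distance (11 vs 10).
P10: worse on highway distance (30 vs 10).
No option dominates P6.

none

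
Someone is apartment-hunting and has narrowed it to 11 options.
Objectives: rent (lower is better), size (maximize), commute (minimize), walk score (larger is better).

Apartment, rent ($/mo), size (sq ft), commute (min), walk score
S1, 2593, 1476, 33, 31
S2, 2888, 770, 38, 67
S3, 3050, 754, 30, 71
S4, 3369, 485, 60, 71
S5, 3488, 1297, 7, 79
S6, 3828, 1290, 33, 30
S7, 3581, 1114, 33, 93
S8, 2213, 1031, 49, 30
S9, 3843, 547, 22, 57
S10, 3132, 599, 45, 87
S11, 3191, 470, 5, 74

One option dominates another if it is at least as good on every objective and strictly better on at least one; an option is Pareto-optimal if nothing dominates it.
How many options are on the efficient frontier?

S1: not dominated (best size).
S2: not dominated.
S3: not dominated.
S4: dominated by S3 (rent 3050≤3369, size 754≥485, commute 30≤60, walk score 71≥71).
S5: not dominated.
S6: dominated by S1 (rent 2593≤3828, size 1476≥1290, commute 33≤33, walk score 31≥30).
S7: not dominated (best walk score).
S8: not dominated (best rent).
S9: dominated by S5 (rent 3488≤3843, size 1297≥547, commute 7≤22, walk score 79≥57).
S10: not dominated.
S11: not dominated (best commute).
Pareto-optimal: S1, S2, S3, S5, S7, S8, S10, S11 → 8.

8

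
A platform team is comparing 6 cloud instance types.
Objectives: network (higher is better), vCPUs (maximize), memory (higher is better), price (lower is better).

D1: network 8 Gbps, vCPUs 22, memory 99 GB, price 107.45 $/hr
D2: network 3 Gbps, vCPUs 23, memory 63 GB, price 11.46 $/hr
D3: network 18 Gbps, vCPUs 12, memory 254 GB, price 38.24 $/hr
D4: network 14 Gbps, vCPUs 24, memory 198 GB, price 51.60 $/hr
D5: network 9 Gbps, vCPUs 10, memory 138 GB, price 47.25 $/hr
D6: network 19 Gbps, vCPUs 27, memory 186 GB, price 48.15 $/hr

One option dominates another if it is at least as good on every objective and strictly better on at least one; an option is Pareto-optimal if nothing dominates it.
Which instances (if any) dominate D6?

none

D1: worse on network (8 vs 19).
D2: worse on network (3 vs 19).
D3: worse on network (18 vs 19).
D4: worse on network (14 vs 19).
D5: worse on network (9 vs 19).
No option dominates D6.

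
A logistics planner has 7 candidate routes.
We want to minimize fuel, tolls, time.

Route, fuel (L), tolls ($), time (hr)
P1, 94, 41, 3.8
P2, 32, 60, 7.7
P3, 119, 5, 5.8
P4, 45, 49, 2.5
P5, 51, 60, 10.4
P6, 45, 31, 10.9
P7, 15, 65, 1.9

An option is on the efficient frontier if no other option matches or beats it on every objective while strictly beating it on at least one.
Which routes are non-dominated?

P1: not dominated.
P2: not dominated.
P3: not dominated (best tolls).
P4: not dominated.
P5: dominated by P2 (fuel 32≤51, tolls 60≤60, time 7.7≤10.4).
P6: not dominated.
P7: not dominated (best fuel).

P1, P2, P3, P4, P6, P7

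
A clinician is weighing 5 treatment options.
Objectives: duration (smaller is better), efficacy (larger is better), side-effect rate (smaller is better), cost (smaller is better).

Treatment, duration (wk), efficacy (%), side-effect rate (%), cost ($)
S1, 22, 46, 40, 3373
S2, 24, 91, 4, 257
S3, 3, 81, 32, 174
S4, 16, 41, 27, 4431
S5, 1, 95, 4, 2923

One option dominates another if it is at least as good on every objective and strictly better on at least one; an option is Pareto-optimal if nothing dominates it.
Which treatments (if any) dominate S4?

S5: duration 1≤16, efficacy 95≥41, side-effect rate 4≤27, cost 2923≤4431 — dominates S4.
Others (S1, S2, S3) are each worse than S4 on at least one objective.

S5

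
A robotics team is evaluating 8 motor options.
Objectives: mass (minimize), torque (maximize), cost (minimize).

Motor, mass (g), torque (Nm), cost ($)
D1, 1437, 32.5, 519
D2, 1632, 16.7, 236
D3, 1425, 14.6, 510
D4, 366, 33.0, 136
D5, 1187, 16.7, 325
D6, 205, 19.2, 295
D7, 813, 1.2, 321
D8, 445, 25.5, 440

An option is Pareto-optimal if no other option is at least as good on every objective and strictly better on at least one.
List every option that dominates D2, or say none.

D4

D4: mass 366≤1632, torque 33.0≥16.7, cost 136≤236 — dominates D2.
Others (D1, D3, D5, D6, D7, D8) are each worse than D2 on at least one objective.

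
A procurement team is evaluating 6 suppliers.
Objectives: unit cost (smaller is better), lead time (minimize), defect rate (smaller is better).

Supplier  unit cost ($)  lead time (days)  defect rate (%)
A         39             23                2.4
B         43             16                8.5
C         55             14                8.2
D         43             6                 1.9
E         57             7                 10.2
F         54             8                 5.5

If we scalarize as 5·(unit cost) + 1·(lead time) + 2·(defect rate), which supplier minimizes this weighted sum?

A: 5·39 + 1·23 + 2·2.4 = 222.8
B: 5·43 + 1·16 + 2·8.5 = 248.0
C: 5·55 + 1·14 + 2·8.2 = 305.4
D: 5·43 + 1·6 + 2·1.9 = 224.8
E: 5·57 + 1·7 + 2·10.2 = 312.4
F: 5·54 + 1·8 + 2·5.5 = 289.0
Lowest: A at 222.8.

A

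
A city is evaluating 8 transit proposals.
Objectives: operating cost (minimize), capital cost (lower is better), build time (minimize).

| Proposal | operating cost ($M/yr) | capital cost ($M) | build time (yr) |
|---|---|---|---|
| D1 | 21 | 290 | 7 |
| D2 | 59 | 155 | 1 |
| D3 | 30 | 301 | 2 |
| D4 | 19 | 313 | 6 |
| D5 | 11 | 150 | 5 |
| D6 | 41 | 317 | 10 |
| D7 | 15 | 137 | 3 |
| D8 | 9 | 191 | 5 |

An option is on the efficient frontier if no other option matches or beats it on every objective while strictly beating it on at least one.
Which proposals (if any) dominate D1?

D5, D7, D8

D5: operating cost 11≤21, capital cost 150≤290, build time 5≤7 — dominates D1.
D7: operating cost 15≤21, capital cost 137≤290, build time 3≤7 — dominates D1.
D8: operating cost 9≤21, capital cost 191≤290, build time 5≤7 — dominates D1.
Others (D2, D3, D4, D6) are each worse than D1 on at least one objective.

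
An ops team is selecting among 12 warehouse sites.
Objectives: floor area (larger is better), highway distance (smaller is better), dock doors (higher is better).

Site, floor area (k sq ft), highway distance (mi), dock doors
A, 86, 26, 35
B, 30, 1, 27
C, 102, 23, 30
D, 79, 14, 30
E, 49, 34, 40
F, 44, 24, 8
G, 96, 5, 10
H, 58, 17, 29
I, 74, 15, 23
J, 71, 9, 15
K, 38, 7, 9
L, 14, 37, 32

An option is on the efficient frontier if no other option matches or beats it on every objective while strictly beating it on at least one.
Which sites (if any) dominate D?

none

A: worse on highway distance (26 vs 14).
B: worse on floor area (30 vs 79).
C: worse on highway distance (23 vs 14).
E: worse on floor area (49 vs 79).
F: worse on floor area (44 vs 79).
G: worse on dock doors (10 vs 30).
H: worse on floor area (58 vs 79).
I: worse on floor area (74 vs 79).
J: worse on floor area (71 vs 79).
K: worse on floor area (38 vs 79).
L: worse on floor area (14 vs 79).
No option dominates D.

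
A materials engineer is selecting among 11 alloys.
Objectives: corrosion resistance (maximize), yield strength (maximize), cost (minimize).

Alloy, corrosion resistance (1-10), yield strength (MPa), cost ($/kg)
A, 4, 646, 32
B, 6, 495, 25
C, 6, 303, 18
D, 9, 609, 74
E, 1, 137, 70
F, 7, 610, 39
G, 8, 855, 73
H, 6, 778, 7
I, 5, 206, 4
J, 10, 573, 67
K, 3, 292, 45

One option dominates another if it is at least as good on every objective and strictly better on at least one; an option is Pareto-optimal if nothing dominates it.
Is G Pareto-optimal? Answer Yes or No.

A: worse on corrosion resistance (4 vs 8).
B: worse on corrosion resistance (6 vs 8).
C: worse on corrosion resistance (6 vs 8).
D: worse on yield strength (609 vs 855).
E: worse on corrosion resistance (1 vs 8).
F: worse on corrosion resistance (7 vs 8).
H: worse on corrosion resistance (6 vs 8).
I: worse on corrosion resistance (5 vs 8).
J: worse on yield strength (573 vs 855).
K: worse on corrosion resistance (3 vs 8).
No option is at least as good as G on every objective and strictly better on one.

Yes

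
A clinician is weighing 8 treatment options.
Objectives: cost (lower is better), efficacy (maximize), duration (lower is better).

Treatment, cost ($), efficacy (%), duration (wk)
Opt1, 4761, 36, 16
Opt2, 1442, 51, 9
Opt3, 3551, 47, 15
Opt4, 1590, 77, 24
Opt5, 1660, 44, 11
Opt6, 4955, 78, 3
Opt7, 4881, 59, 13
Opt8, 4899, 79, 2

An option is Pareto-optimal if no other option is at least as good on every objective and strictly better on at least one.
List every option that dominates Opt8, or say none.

Opt1: worse on efficacy (36 vs 79).
Opt2: worse on efficacy (51 vs 79).
Opt3: worse on efficacy (47 vs 79).
Opt4: worse on efficacy (77 vs 79).
Opt5: worse on efficacy (44 vs 79).
Opt6: worse on cost (4955 vs 4899).
Opt7: worse on efficacy (59 vs 79).
No option dominates Opt8.

none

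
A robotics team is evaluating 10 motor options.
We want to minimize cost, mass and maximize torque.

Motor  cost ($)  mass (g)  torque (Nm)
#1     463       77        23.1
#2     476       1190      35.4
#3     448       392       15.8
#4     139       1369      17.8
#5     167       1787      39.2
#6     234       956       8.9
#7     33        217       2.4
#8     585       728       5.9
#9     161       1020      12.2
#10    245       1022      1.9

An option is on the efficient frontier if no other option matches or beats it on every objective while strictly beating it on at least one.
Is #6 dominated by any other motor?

No

#1: worse on cost (463 vs 234).
#2: worse on cost (476 vs 234).
#3: worse on cost (448 vs 234).
#4: worse on mass (1369 vs 956).
#5: worse on mass (1787 vs 956).
#7: worse on torque (2.4 vs 8.9).
#8: worse on cost (585 vs 234).
#9: worse on mass (1020 vs 956).
#10: worse on cost (245 vs 234).
No option is at least as good as #6 on every objective and strictly better on one.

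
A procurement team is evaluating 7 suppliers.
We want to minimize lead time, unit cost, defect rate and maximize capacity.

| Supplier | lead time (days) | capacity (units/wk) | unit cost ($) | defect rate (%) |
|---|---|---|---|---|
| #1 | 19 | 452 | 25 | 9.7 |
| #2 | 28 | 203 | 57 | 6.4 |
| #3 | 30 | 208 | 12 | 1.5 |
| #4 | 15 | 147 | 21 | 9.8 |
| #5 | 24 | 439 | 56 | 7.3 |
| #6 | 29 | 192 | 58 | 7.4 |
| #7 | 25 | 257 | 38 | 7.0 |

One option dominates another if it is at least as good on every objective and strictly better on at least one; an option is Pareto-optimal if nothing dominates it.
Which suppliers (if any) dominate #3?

none

#1: worse on unit cost (25 vs 12).
#2: worse on capacity (203 vs 208).
#4: worse on capacity (147 vs 208).
#5: worse on unit cost (56 vs 12).
#6: worse on capacity (192 vs 208).
#7: worse on unit cost (38 vs 12).
No option dominates #3.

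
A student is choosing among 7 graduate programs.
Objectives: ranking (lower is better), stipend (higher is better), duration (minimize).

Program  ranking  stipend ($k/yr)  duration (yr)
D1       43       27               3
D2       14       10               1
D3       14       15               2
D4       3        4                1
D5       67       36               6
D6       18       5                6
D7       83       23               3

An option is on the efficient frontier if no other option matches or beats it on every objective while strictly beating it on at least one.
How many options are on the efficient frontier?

D1: not dominated.
D2: not dominated.
D3: not dominated.
D4: not dominated (best ranking).
D5: not dominated (best stipend).
D6: dominated by D2 (ranking 14≤18, stipend 10≥5, duration 1≤6).
D7: dominated by D1 (ranking 43≤83, stipend 27≥23, duration 3≤3).
Pareto-optimal: D1, D2, D3, D4, D5 → 5.

5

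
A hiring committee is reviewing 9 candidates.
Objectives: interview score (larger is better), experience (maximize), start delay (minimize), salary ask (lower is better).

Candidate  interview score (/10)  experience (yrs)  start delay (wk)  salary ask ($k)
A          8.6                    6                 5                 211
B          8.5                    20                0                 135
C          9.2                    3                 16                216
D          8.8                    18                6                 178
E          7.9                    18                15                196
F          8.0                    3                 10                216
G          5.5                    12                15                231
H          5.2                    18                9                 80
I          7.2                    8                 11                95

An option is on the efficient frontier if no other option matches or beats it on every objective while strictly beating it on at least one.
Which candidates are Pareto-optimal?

A, B, C, D, H, I

A: not dominated.
B: not dominated (best experience).
C: not dominated (best interview score).
D: not dominated.
E: dominated by B (interview score 8.5≥7.9, experience 20≥18, start delay 0≤15, salary ask 135≤196).
F: dominated by A (interview score 8.6≥8.0, experience 6≥3, start delay 5≤10, salary ask 211≤216).
G: dominated by B (interview score 8.5≥5.5, experience 20≥12, start delay 0≤15, salary ask 135≤231).
H: not dominated (best salary ask).
I: not dominated.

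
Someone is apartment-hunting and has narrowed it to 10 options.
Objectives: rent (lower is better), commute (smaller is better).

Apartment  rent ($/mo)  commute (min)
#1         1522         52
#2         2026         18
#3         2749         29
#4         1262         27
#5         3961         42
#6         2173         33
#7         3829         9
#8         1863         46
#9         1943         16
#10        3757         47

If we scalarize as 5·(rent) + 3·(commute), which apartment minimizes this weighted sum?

#1: 5·1522 + 3·52 = 7766
#2: 5·2026 + 3·18 = 10184
#3: 5·2749 + 3·29 = 13832
#4: 5·1262 + 3·27 = 6391
#5: 5·3961 + 3·42 = 19931
#6: 5·2173 + 3·33 = 10964
#7: 5·3829 + 3·9 = 19172
#8: 5·1863 + 3·46 = 9453
#9: 5·1943 + 3·16 = 9763
#10: 5·3757 + 3·47 = 18926
Lowest: #4 at 6391.

#4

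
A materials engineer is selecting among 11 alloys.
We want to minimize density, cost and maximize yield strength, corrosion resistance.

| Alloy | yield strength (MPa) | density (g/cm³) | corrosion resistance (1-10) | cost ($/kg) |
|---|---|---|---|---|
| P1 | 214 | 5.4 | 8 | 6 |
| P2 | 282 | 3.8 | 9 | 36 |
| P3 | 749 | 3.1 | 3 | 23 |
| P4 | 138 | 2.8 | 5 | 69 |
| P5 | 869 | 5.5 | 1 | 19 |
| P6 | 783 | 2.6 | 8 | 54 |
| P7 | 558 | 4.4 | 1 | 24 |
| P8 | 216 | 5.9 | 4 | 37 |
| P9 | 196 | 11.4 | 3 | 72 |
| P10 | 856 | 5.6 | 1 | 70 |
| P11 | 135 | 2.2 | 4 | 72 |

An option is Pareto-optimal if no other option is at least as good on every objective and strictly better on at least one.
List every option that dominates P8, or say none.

P2

P2: yield strength 282≥216, density 3.8≤5.9, corrosion resistance 9≥4, cost 36≤37 — dominates P8.
Others (P1, P3, P4, P5, P6, P7, P9, P10, P11) are each worse than P8 on at least one objective.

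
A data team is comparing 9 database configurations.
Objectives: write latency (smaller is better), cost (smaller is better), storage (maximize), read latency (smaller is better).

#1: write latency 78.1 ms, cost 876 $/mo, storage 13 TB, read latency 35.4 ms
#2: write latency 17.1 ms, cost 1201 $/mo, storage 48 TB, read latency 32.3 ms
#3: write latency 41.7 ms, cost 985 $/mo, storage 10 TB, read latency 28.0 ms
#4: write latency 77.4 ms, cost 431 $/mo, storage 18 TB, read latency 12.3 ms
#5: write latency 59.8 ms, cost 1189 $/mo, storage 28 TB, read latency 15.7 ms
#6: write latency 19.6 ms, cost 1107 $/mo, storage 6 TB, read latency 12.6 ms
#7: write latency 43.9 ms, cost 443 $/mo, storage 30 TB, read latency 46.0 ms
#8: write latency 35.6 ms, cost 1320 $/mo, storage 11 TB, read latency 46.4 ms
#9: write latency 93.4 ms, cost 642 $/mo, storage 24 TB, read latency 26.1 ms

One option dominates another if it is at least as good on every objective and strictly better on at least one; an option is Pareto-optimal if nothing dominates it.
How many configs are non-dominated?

#1: dominated by #4 (write latency 77.4≤78.1, cost 431≤876, storage 18≥13, read latency 12.3≤35.4).
#2: not dominated (best write latency).
#3: not dominated.
#4: not dominated (best cost).
#5: not dominated.
#6: not dominated.
#7: not dominated.
#8: dominated by #2 (write latency 17.1≤35.6, cost 1201≤1320, storage 48≥11, read latency 32.3≤46.4).
#9: not dominated.
Pareto-optimal: #2, #3, #4, #5, #6, #7, #9 → 7.

7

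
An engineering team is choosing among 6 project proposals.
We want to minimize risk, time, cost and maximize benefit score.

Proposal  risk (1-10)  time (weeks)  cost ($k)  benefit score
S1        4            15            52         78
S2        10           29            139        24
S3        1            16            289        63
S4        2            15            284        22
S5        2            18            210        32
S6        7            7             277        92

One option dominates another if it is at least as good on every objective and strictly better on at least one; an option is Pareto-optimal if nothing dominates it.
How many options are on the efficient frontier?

5

S1: not dominated (best cost).
S2: dominated by S1 (risk 4≤10, time 15≤29, cost 52≤139, benefit score 78≥24).
S3: not dominated (best risk).
S4: not dominated.
S5: not dominated.
S6: not dominated (best time).
Pareto-optimal: S1, S3, S4, S5, S6 → 5.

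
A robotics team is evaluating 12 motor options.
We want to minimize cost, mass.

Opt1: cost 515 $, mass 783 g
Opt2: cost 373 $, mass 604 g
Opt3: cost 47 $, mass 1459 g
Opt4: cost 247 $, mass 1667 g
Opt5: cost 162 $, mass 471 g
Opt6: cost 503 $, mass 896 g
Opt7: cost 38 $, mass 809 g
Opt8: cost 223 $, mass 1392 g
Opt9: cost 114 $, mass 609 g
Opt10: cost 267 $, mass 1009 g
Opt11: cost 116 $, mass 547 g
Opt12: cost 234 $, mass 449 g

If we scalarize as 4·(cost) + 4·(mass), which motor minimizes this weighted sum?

Opt1: 4·515 + 4·783 = 5192
Opt2: 4·373 + 4·604 = 3908
Opt3: 4·47 + 4·1459 = 6024
Opt4: 4·247 + 4·1667 = 7656
Opt5: 4·162 + 4·471 = 2532
Opt6: 4·503 + 4·896 = 5596
Opt7: 4·38 + 4·809 = 3388
Opt8: 4·223 + 4·1392 = 6460
Opt9: 4·114 + 4·609 = 2892
Opt10: 4·267 + 4·1009 = 5104
Opt11: 4·116 + 4·547 = 2652
Opt12: 4·234 + 4·449 = 2732
Lowest: Opt5 at 2532.

Opt5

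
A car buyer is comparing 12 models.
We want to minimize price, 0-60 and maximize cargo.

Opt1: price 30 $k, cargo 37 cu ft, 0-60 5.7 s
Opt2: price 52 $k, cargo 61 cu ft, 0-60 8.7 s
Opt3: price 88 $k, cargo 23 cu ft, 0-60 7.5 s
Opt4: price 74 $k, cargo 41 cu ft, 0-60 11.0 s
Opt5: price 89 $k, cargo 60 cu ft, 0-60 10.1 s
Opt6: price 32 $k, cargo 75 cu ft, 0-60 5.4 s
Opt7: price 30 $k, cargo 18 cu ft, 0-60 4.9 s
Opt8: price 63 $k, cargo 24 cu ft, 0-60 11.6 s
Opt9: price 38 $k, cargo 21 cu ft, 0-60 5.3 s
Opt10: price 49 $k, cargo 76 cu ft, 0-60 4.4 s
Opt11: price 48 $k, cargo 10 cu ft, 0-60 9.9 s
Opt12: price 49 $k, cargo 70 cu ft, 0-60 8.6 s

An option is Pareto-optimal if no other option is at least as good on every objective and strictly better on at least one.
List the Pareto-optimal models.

Opt1, Opt6, Opt7, Opt9, Opt10

Opt1: not dominated.
Opt2: dominated by Opt6 (price 32≤52, cargo 75≥61, 0-60 5.4≤8.7).
Opt3: dominated by Opt1 (price 30≤88, cargo 37≥23, 0-60 5.7≤7.5).
Opt4: dominated by Opt2 (price 52≤74, cargo 61≥41, 0-60 8.7≤11.0).
Opt5: dominated by Opt2 (price 52≤89, cargo 61≥60, 0-60 8.7≤10.1).
Opt6: not dominated.
Opt7: not dominated.
Opt8: dominated by Opt1 (price 30≤63, cargo 37≥24, 0-60 5.7≤11.6).
Opt9: not dominated.
Opt10: not dominated (best cargo).
Opt11: dominated by Opt1 (price 30≤48, cargo 37≥10, 0-60 5.7≤9.9).
Opt12: dominated by Opt6 (price 32≤49, cargo 75≥70, 0-60 5.4≤8.6).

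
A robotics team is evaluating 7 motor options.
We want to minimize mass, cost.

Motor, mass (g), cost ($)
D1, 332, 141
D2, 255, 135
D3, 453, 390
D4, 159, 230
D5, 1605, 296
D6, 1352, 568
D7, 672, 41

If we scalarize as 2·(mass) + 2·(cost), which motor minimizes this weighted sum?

D1: 2·332 + 2·141 = 946
D2: 2·255 + 2·135 = 780
D3: 2·453 + 2·390 = 1686
D4: 2·159 + 2·230 = 778
D5: 2·1605 + 2·296 = 3802
D6: 2·1352 + 2·568 = 3840
D7: 2·672 + 2·41 = 1426
Lowest: D4 at 778.

D4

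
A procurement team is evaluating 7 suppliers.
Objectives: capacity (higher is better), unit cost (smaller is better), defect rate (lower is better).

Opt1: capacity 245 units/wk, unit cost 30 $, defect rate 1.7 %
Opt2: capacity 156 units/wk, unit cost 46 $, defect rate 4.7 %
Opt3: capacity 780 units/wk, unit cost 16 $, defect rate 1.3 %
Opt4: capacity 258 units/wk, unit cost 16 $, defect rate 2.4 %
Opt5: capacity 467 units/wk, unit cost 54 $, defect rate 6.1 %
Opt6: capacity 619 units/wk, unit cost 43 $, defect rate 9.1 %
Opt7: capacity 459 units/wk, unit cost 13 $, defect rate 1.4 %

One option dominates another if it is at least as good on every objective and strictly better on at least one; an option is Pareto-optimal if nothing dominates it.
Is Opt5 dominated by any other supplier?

Yes

Opt3 vs Opt5: capacity 780≥467, unit cost 16≤54, defect rate 1.3≤6.1 — Opt3 is at least as good on every objective and strictly better on at least one, so Opt3 dominates Opt5.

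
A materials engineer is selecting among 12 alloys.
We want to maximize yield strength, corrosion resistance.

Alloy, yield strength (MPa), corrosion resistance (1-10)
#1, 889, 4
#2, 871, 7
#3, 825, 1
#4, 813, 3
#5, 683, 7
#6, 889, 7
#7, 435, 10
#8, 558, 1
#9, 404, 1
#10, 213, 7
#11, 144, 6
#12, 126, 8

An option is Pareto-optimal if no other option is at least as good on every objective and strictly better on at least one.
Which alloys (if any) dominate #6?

#1: worse on corrosion resistance (4 vs 7).
#2: worse on yield strength (871 vs 889).
#3: worse on yield strength (825 vs 889).
#4: worse on yield strength (813 vs 889).
#5: worse on yield strength (683 vs 889).
#7: worse on yield strength (435 vs 889).
#8: worse on yield strength (558 vs 889).
#9: worse on yield strength (404 vs 889).
#10: worse on yield strength (213 vs 889).
#11: worse on yield strength (144 vs 889).
#12: worse on yield strength (126 vs 889).
No option dominates #6.

none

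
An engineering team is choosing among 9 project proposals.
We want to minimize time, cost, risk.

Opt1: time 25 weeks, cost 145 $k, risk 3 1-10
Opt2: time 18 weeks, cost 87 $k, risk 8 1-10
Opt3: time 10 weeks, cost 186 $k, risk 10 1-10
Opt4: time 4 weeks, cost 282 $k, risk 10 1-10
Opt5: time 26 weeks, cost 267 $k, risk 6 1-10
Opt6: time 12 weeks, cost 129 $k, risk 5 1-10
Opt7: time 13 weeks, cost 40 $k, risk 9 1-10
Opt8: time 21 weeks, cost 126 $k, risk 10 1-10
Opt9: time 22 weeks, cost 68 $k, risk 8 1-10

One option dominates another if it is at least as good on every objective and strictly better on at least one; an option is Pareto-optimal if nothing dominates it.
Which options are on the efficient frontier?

Opt1, Opt2, Opt3, Opt4, Opt6, Opt7, Opt9

Opt1: not dominated (best risk).
Opt2: not dominated.
Opt3: not dominated.
Opt4: not dominated (best time).
Opt5: dominated by Opt1 (time 25≤26, cost 145≤267, risk 3≤6).
Opt6: not dominated.
Opt7: not dominated (best cost).
Opt8: dominated by Opt2 (time 18≤21, cost 87≤126, risk 8≤10).
Opt9: not dominated.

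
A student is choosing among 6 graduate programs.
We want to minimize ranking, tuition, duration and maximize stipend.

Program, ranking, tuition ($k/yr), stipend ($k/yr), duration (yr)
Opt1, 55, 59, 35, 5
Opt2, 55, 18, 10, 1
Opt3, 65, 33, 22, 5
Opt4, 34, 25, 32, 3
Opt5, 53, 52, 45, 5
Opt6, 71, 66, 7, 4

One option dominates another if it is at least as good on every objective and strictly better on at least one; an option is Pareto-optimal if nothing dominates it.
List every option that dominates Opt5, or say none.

none

Opt1: worse on ranking (55 vs 53).
Opt2: worse on ranking (55 vs 53).
Opt3: worse on ranking (65 vs 53).
Opt4: worse on stipend (32 vs 45).
Opt6: worse on ranking (71 vs 53).
No option dominates Opt5.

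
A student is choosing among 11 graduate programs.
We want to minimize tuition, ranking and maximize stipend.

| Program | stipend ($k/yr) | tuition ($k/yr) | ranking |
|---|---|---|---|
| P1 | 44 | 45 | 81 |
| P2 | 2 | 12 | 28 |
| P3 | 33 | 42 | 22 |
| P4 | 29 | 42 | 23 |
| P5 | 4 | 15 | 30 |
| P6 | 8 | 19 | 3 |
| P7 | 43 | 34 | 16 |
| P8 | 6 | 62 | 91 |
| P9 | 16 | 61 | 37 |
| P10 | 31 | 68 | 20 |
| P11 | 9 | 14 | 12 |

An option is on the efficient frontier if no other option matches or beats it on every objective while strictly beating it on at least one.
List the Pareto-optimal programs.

P1, P2, P6, P7, P11

P1: not dominated (best stipend).
P2: not dominated (best tuition).
P3: dominated by P7 (stipend 43≥33, tuition 34≤42, ranking 16≤22).
P4: dominated by P3 (stipend 33≥29, tuition 42≤42, ranking 22≤23).
P5: dominated by P11 (stipend 9≥4, tuition 14≤15, ranking 12≤30).
P6: not dominated (best ranking).
P7: not dominated.
P8: dominated by P1 (stipend 44≥6, tuition 45≤62, ranking 81≤91).
P9: dominated by P3 (stipend 33≥16, tuition 42≤61, ranking 22≤37).
P10: dominated by P7 (stipend 43≥31, tuition 34≤68, ranking 16≤20).
P11: not dominated.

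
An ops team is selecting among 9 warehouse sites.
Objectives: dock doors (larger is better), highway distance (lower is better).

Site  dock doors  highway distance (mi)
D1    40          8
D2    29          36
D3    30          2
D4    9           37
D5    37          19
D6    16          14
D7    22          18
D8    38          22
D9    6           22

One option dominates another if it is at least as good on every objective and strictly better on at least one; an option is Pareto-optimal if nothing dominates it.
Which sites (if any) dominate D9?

D1: dock doors 40≥6, highway distance 8≤22 — dominates D9.
D3: dock doors 30≥6, highway distance 2≤22 — dominates D9.
D5: dock doors 37≥6, highway distance 19≤22 — dominates D9.
D6: dock doors 16≥6, highway distance 14≤22 — dominates D9.
D7: dock doors 22≥6, highway distance 18≤22 — dominates D9.
D8: dock doors 38≥6, highway distance 22≤22 — dominates D9.
Others (D2, D4) are each worse than D9 on at least one objective.

D1, D3, D5, D6, D7, D8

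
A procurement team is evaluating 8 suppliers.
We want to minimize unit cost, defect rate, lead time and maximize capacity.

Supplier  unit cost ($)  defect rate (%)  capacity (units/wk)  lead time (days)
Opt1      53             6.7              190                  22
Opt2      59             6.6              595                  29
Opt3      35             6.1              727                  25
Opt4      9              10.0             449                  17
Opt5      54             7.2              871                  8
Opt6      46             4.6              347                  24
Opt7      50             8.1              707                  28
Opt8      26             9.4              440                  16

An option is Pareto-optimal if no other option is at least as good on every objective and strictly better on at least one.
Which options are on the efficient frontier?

Opt1, Opt3, Opt4, Opt5, Opt6, Opt8

Opt1: not dominated.
Opt2: dominated by Opt3 (unit cost 35≤59, defect rate 6.1≤6.6, capacity 727≥595, lead time 25≤29).
Opt3: not dominated.
Opt4: not dominated (best unit cost).
Opt5: not dominated (best capacity).
Opt6: not dominated (best defect rate).
Opt7: dominated by Opt3 (unit cost 35≤50, defect rate 6.1≤8.1, capacity 727≥707, lead time 25≤28).
Opt8: not dominated.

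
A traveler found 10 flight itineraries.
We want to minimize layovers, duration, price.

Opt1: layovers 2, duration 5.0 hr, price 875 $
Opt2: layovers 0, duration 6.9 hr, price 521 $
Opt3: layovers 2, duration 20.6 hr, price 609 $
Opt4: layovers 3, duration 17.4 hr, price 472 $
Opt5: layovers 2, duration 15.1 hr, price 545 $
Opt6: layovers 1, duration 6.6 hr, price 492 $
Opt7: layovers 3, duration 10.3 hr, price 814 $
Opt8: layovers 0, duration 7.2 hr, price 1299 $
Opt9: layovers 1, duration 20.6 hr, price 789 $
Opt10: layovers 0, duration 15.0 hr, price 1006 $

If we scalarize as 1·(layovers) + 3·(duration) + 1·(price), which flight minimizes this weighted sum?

Opt1: 1·2 + 3·5.0 + 1·875 = 892.0
Opt2: 1·0 + 3·6.9 + 1·521 = 541.7
Opt3: 1·2 + 3·20.6 + 1·609 = 672.8
Opt4: 1·3 + 3·17.4 + 1·472 = 527.2
Opt5: 1·2 + 3·15.1 + 1·545 = 592.3
Opt6: 1·1 + 3·6.6 + 1·492 = 512.8
Opt7: 1·3 + 3·10.3 + 1·814 = 847.9
Opt8: 1·0 + 3·7.2 + 1·1299 = 1320.6
Opt9: 1·1 + 3·20.6 + 1·789 = 851.8
Opt10: 1·0 + 3·15.0 + 1·1006 = 1051.0
Lowest: Opt6 at 512.8.

Opt6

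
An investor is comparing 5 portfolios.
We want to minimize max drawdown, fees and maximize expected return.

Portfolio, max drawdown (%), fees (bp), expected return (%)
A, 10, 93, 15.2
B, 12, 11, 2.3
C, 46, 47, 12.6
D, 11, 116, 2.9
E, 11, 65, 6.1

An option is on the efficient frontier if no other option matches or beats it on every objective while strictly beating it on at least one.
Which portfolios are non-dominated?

A: not dominated (best max drawdown).
B: not dominated (best fees).
C: not dominated.
D: dominated by A (max drawdown 10≤11, fees 93≤116, expected return 15.2≥2.9).
E: not dominated.

A, B, C, E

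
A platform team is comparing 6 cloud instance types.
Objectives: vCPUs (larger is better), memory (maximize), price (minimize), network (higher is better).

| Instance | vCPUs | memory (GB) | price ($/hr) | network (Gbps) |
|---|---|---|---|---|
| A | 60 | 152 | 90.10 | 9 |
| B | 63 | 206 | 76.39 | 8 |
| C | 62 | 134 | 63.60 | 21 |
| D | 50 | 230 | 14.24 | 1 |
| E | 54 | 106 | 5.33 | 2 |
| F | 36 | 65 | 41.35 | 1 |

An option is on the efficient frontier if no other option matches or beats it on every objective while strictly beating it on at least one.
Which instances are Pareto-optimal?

A: not dominated.
B: not dominated (best vCPUs).
C: not dominated (best network).
D: not dominated (best memory).
E: not dominated (best price).
F: dominated by D (vCPUs 50≥36, memory 230≥65, price 14.24≤41.35, network 1≥1).

A, B, C, D, E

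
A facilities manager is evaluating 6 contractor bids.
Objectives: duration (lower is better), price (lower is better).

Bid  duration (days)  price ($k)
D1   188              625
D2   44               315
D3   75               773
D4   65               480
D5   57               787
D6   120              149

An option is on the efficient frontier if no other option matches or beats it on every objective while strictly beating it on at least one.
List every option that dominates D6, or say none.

D1: worse on duration (188 vs 120).
D2: worse on price (315 vs 149).
D3: worse on price (773 vs 149).
D4: worse on price (480 vs 149).
D5: worse on price (787 vs 149).
No option dominates D6.

none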